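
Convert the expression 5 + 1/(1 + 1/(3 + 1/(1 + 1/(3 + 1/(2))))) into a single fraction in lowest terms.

a_0 = 5: 5/1
a_1 = 1: 6/1
a_2 = 3: 23/4
a_3 = 1: 29/5
a_4 = 3: 110/19
a_5 = 2: 249/43

249/43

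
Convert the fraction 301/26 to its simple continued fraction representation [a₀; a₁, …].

301 = 11·26 + 15, so a_0 = 11
26 = 1·15 + 11, so a_1 = 1
15 = 1·11 + 4, so a_2 = 1
11 = 2·4 + 3, so a_3 = 2
4 = 1·3 + 1, so a_4 = 1
3 = 3·1 + 0, so a_5 = 3

[11; 1, 1, 2, 1, 3]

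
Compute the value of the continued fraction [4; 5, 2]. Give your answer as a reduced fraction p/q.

46/11

Work from the innermost term outward:
Start with 2.
5 + 1/(2/1) = 5 + 1/2 = 11/2
4 + 1/(11/2) = 4 + 2/11 = 46/11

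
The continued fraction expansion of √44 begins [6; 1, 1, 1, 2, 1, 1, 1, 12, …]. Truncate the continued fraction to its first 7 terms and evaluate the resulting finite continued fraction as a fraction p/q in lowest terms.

Starting at the tail and folding back:
Start with 1.
1 + 1/(1/1) = 1 + 1/1 = 2/1
2 + 1/(2/1) = 2 + 1/2 = 5/2
1 + 1/(5/2) = 1 + 2/5 = 7/5
1 + 1/(7/5) = 1 + 5/7 = 12/7
1 + 1/(12/7) = 1 + 7/12 = 19/12
6 + 1/(19/12) = 6 + 12/19 = 126/19

126/19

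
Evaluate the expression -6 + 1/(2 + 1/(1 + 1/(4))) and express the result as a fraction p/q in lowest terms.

-79/14

a_0 = -6: -6/1
a_1 = 2: -11/2
a_2 = 1: -17/3
a_3 = 4: -79/14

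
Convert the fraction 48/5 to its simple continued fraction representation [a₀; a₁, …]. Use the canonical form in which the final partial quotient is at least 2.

Repeatedly divide and take the remainder:
48 ÷ 5 → quotient 9, remainder 3
5 ÷ 3 → quotient 1, remainder 2
3 ÷ 2 → quotient 1, remainder 1
2 ÷ 1 → quotient 2, remainder 0

[9; 1, 1, 2]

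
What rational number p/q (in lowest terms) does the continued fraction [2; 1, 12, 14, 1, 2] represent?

Starting at the tail and folding back:
Start with 2.
1 + 1/(2/1) = 1 + 1/2 = 3/2
14 + 1/(3/2) = 14 + 2/3 = 44/3
12 + 1/(44/3) = 12 + 3/44 = 531/44
1 + 1/(531/44) = 1 + 44/531 = 575/531
2 + 1/(575/531) = 2 + 531/575 = 1681/575

1681/575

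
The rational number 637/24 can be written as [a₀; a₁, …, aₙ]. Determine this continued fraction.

637 ÷ 24 → quotient 26, remainder 13
24 ÷ 13 → quotient 1, remainder 11
13 ÷ 11 → quotient 1, remainder 2
11 ÷ 2 → quotient 5, remainder 1
2 ÷ 1 → quotient 2, remainder 0

[26; 1, 1, 5, 2]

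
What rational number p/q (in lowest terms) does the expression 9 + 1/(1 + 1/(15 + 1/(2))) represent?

328/33

a_0 = 9: 9/1
a_1 = 1: 10/1
a_2 = 15: 159/16
a_3 = 2: 328/33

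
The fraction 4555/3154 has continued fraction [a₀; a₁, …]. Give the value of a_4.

49

4555 = 1·3154 + 1401, so a_0 = 1
3154 = 2·1401 + 352, so a_1 = 2
1401 = 3·352 + 345, so a_2 = 3
352 = 1·345 + 7, so a_3 = 1
345 = 49·7 + 2, so a_4 = 49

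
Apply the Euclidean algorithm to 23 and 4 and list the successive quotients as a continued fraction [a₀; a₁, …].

23 ÷ 4 → quotient 5, remainder 3
4 ÷ 3 → quotient 1, remainder 1
3 ÷ 1 → quotient 3, remainder 0

[5; 1, 3]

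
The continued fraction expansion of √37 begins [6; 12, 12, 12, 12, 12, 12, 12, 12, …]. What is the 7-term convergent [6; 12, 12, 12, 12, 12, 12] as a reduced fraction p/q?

a_0 = 6: 6/1
a_1 = 12: 73/12
a_2 = 12: 882/145
a_3 = 12: 10657/1752
a_4 = 12: 128766/21169
a_5 = 12: 1555849/255780
a_6 = 12: 18798954/3090529

18798954/3090529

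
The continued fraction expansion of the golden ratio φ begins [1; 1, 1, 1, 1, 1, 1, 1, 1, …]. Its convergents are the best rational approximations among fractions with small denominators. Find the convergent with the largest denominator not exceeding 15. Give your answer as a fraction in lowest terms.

21/13

a_0 = 1: 1/1  (≤ bound)
a_1 = 1: 2/1  (≤ bound)
a_2 = 1: 3/2  (≤ bound)
a_3 = 1: 5/3  (≤ bound)
a_4 = 1: 8/5  (≤ bound)
a_5 = 1: 13/8  (≤ bound)
a_6 = 1: 21/13  (≤ bound)
a_7 = 1: 34/21  (> 15, stop)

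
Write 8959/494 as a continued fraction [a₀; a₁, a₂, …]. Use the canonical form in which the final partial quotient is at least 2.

[18; 7, 2, 1, 2, 8]

8959 = 18·494 + 67, so a_0 = 18
494 = 7·67 + 25, so a_1 = 7
67 = 2·25 + 17, so a_2 = 2
25 = 1·17 + 8, so a_3 = 1
17 = 2·8 + 1, so a_4 = 2
8 = 8·1 + 0, so a_5 = 8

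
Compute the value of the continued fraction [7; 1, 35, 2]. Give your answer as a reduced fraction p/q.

582/73

Start with 2.
35 + 1/(2/1) = 35 + 1/2 = 71/2
1 + 1/(71/2) = 1 + 2/71 = 73/71
7 + 1/(73/71) = 7 + 71/73 = 582/73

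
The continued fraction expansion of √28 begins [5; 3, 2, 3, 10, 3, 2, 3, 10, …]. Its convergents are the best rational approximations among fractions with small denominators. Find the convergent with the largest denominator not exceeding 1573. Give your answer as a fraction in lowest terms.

a_0 = 5: 5/1  (≤ bound)
a_1 = 3: 16/3  (≤ bound)
a_2 = 2: 37/7  (≤ bound)
a_3 = 3: 127/24  (≤ bound)
a_4 = 10: 1307/247  (≤ bound)
a_5 = 3: 4048/765  (≤ bound)
a_6 = 2: 9403/1777  (> 1573, stop)

4048/765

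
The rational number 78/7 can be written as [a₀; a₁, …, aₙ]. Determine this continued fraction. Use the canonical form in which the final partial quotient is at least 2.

78 ÷ 7 → quotient 11, remainder 1
7 ÷ 1 → quotient 7, remainder 0

[11; 7]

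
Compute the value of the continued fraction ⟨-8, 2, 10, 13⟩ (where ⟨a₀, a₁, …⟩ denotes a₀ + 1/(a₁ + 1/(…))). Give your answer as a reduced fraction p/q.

-2069/275

Start with 13.
10 + 1/(13/1) = 10 + 1/13 = 131/13
2 + 1/(131/13) = 2 + 13/131 = 275/131
-8 + 1/(275/131) = -8 + 131/275 = -2069/275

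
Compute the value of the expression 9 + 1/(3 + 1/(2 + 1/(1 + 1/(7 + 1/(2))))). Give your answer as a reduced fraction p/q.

Start with 2.
7 + 1/(2/1) = 7 + 1/2 = 15/2
1 + 1/(15/2) = 1 + 2/15 = 17/15
2 + 1/(17/15) = 2 + 15/17 = 49/17
3 + 1/(49/17) = 3 + 17/49 = 164/49
9 + 1/(164/49) = 9 + 49/164 = 1525/164

1525/164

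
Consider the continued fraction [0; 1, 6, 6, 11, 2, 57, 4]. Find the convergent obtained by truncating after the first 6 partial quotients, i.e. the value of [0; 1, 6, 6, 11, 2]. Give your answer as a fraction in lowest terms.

Build up convergents one term at a time:
a_0 = 0: 0/1
a_1 = 1: 1/1
a_2 = 6: 6/7
a_3 = 6: 37/43
a_4 = 11: 413/480
a_5 = 2: 863/1003

863/1003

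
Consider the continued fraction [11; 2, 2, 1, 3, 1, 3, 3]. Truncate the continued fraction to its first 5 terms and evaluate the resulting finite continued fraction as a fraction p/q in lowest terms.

Start with 3.
1 + 1/(3/1) = 1 + 1/3 = 4/3
2 + 1/(4/3) = 2 + 3/4 = 11/4
2 + 1/(11/4) = 2 + 4/11 = 26/11
11 + 1/(26/11) = 11 + 11/26 = 297/26

297/26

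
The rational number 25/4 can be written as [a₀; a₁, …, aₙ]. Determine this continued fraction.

25 = 6·4 + 1, so a_0 = 6
4 = 4·1 + 0, so a_1 = 4

[6; 4]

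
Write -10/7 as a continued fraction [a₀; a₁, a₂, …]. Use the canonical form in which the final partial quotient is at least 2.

[-2; 1, 1, 3]

⌊-10/7⌋ = -2, remainder 4
⌊7/4⌋ = 1, remainder 3
⌊4/3⌋ = 1, remainder 1
⌊3/1⌋ = 3, remainder 0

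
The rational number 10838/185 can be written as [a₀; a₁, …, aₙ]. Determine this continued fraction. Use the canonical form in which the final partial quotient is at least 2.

[58; 1, 1, 2, 2, 15]

Repeatedly divide and take the remainder:
10838 ÷ 185 → quotient 58, remainder 108
185 ÷ 108 → quotient 1, remainder 77
108 ÷ 77 → quotient 1, remainder 31
77 ÷ 31 → quotient 2, remainder 15
31 ÷ 15 → quotient 2, remainder 1
15 ÷ 1 → quotient 15, remainder 0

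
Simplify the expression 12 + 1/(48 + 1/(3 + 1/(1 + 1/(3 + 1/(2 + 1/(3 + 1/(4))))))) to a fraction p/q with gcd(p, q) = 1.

291250/24229

Build up convergents one term at a time:
a_0 = 12: 12/1
a_1 = 48: 577/48
a_2 = 3: 1743/145
a_3 = 1: 2320/193
a_4 = 3: 8703/724
a_5 = 2: 19726/1641
a_6 = 3: 67881/5647
a_7 = 4: 291250/24229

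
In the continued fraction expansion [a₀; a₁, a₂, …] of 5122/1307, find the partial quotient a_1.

1

5122 = 3·1307 + 1201, so a_0 = 3
1307 = 1·1201 + 106, so a_1 = 1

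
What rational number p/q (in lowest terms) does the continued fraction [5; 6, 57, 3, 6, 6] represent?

208471/40353

Start with 6.
6 + 1/(6/1) = 6 + 1/6 = 37/6
3 + 1/(37/6) = 3 + 6/37 = 117/37
57 + 1/(117/37) = 57 + 37/117 = 6706/117
6 + 1/(6706/117) = 6 + 117/6706 = 40353/6706
5 + 1/(40353/6706) = 5 + 6706/40353 = 208471/40353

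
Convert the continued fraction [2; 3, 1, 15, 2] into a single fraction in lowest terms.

293/130

a_0 = 2: 2/1
a_1 = 3: 7/3
a_2 = 1: 9/4
a_3 = 15: 142/63
a_4 = 2: 293/130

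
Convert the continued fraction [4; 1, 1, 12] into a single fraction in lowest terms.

a_0 = 4: 4/1
a_1 = 1: 5/1
a_2 = 1: 9/2
a_3 = 12: 113/25

113/25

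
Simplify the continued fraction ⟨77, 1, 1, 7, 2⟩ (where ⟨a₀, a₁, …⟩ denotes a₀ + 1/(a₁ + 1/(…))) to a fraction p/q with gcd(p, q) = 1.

Collapse the nested fraction from the inside out:
Start with 2.
7 + 1/(2/1) = 7 + 1/2 = 15/2
1 + 1/(15/2) = 1 + 2/15 = 17/15
1 + 1/(17/15) = 1 + 15/17 = 32/17
77 + 1/(32/17) = 77 + 17/32 = 2481/32

2481/32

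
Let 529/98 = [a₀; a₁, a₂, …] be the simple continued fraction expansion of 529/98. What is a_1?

2

⌊529/98⌋ = 5, remainder 39
⌊98/39⌋ = 2, remainder 20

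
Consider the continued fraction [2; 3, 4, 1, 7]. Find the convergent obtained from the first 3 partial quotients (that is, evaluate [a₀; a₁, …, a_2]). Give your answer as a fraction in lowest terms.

Starting at the tail and folding back:
Start with 4.
3 + 1/(4/1) = 3 + 1/4 = 13/4
2 + 1/(13/4) = 2 + 4/13 = 30/13

30/13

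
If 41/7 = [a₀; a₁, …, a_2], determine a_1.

1

41 ÷ 7 → quotient 5, remainder 6
7 ÷ 6 → quotient 1, remainder 1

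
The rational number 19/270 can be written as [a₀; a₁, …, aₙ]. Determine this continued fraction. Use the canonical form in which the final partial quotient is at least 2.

Run the Euclidean algorithm, recording each quotient:
19 ÷ 270 → quotient 0, remainder 19
270 ÷ 19 → quotient 14, remainder 4
19 ÷ 4 → quotient 4, remainder 3
4 ÷ 3 → quotient 1, remainder 1
3 ÷ 1 → quotient 3, remainder 0

[0; 14, 4, 1, 3]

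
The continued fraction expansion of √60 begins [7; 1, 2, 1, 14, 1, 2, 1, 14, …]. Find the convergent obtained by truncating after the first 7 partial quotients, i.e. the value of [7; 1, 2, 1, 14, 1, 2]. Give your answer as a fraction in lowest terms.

a_0 = 7: 7/1
a_1 = 1: 8/1
a_2 = 2: 23/3
a_3 = 1: 31/4
a_4 = 14: 457/59
a_5 = 1: 488/63
a_6 = 2: 1433/185

1433/185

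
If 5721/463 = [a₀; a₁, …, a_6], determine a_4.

5721 ÷ 463 → quotient 12, remainder 165
463 ÷ 165 → quotient 2, remainder 133
165 ÷ 133 → quotient 1, remainder 32
133 ÷ 32 → quotient 4, remainder 5
32 ÷ 5 → quotient 6, remainder 2

6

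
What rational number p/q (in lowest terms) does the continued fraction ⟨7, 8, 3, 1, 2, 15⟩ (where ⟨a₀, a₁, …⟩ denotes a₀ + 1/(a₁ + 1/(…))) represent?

9955/1398

Collapse the nested fraction from the inside out:
Start with 15.
2 + 1/(15/1) = 2 + 1/15 = 31/15
1 + 1/(31/15) = 1 + 15/31 = 46/31
3 + 1/(46/31) = 3 + 31/46 = 169/46
8 + 1/(169/46) = 8 + 46/169 = 1398/169
7 + 1/(1398/169) = 7 + 169/1398 = 9955/1398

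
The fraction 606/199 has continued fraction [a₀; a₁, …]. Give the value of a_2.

9

606 = 3·199 + 9, so a_0 = 3
199 = 22·9 + 1, so a_1 = 22
9 = 9·1 + 0, so a_2 = 9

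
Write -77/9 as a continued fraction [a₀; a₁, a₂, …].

Repeatedly divide and take the remainder:
⌊-77/9⌋ = -9, remainder 4
⌊9/4⌋ = 2, remainder 1
⌊4/1⌋ = 4, remainder 0

[-9; 2, 4]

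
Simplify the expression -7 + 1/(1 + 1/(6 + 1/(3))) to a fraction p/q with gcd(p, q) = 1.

a_0 = -7: -7/1
a_1 = 1: -6/1
a_2 = 6: -43/7
a_3 = 3: -135/22

-135/22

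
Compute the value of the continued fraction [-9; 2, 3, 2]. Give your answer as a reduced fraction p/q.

-137/16

a_0 = -9: -9/1
a_1 = 2: -17/2
a_2 = 3: -60/7
a_3 = 2: -137/16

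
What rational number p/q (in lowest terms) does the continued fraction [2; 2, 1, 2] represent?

a_0 = 2: 2/1
a_1 = 2: 5/2
a_2 = 1: 7/3
a_3 = 2: 19/8

19/8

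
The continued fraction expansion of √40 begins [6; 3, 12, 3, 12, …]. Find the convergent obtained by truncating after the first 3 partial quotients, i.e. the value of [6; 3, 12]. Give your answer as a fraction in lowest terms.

a_0 = 6: 6/1
a_1 = 3: 19/3
a_2 = 12: 234/37

234/37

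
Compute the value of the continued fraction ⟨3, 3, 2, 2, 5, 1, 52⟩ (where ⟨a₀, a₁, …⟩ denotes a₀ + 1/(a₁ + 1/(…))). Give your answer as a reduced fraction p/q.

Starting at the tail and folding back:
Start with 52.
1 + 1/(52/1) = 1 + 1/52 = 53/52
5 + 1/(53/52) = 5 + 52/53 = 317/53
2 + 1/(317/53) = 2 + 53/317 = 687/317
2 + 1/(687/317) = 2 + 317/687 = 1691/687
3 + 1/(1691/687) = 3 + 687/1691 = 5760/1691
3 + 1/(5760/1691) = 3 + 1691/5760 = 18971/5760

18971/5760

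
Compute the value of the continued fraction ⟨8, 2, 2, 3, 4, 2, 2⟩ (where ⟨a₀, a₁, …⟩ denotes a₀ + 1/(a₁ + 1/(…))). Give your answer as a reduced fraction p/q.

3356/399

Use the convergent recurrence hₖ = aₖ·hₖ₋₁ + hₖ₋₂ (and likewise for the denominators kₖ):
a_0 = 8: 8/1
a_1 = 2: 17/2
a_2 = 2: 42/5
a_3 = 3: 143/17
a_4 = 4: 614/73
a_5 = 2: 1371/163
a_6 = 2: 3356/399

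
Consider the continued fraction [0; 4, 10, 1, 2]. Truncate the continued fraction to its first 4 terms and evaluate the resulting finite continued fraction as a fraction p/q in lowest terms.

11/45

Starting at the tail and folding back:
Start with 1.
10 + 1/(1/1) = 10 + 1/1 = 11/1
4 + 1/(11/1) = 4 + 1/11 = 45/11
0 + 1/(45/11) = 0 + 11/45 = 11/45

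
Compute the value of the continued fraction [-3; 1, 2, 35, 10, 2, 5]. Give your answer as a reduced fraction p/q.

-28482/12223

Build up convergents one term at a time:
a_0 = -3: -3/1
a_1 = 1: -2/1
a_2 = 2: -7/3
a_3 = 35: -247/106
a_4 = 10: -2477/1063
a_5 = 2: -5201/2232
a_6 = 5: -28482/12223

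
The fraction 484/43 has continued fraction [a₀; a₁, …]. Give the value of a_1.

⌊484/43⌋ = 11, remainder 11
⌊43/11⌋ = 3, remainder 10

3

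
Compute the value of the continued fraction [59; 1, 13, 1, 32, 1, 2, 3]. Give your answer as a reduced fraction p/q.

a_0 = 59: 59/1
a_1 = 1: 60/1
a_2 = 13: 839/14
a_3 = 1: 899/15
a_4 = 32: 29607/494
a_5 = 1: 30506/509
a_6 = 2: 90619/1512
a_7 = 3: 302363/5045

302363/5045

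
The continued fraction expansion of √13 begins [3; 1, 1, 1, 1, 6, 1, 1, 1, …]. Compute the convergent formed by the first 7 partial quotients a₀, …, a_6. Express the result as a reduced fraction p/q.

a_0 = 3: 3/1
a_1 = 1: 4/1
a_2 = 1: 7/2
a_3 = 1: 11/3
a_4 = 1: 18/5
a_5 = 6: 119/33
a_6 = 1: 137/38

137/38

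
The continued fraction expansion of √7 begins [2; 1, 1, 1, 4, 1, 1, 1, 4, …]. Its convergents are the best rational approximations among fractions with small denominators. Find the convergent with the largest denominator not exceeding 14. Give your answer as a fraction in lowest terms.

37/14

a_0 = 2: 2/1  (≤ bound)
a_1 = 1: 3/1  (≤ bound)
a_2 = 1: 5/2  (≤ bound)
a_3 = 1: 8/3  (≤ bound)
a_4 = 4: 37/14  (≤ bound)
a_5 = 1: 45/17  (> 14, stop)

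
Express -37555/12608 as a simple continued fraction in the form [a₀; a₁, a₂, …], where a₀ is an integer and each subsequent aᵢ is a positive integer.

Run the Euclidean algorithm, recording each quotient:
⌊-37555/12608⌋ = -3, remainder 269
⌊12608/269⌋ = 46, remainder 234
⌊269/234⌋ = 1, remainder 35
⌊234/35⌋ = 6, remainder 24
⌊35/24⌋ = 1, remainder 11
⌊24/11⌋ = 2, remainder 2
⌊11/2⌋ = 5, remainder 1
⌊2/1⌋ = 2, remainder 0

[-3; 46, 1, 6, 1, 2, 5, 2]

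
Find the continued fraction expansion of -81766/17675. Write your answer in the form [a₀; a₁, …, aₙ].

-81766 = -5·17675 + 6609, so a_0 = -5
17675 = 2·6609 + 4457, so a_1 = 2
6609 = 1·4457 + 2152, so a_2 = 1
4457 = 2·2152 + 153, so a_3 = 2
2152 = 14·153 + 10, so a_4 = 14
153 = 15·10 + 3, so a_5 = 15
10 = 3·3 + 1, so a_6 = 3
3 = 3·1 + 0, so a_7 = 3

[-5; 2, 1, 2, 14, 15, 3, 3]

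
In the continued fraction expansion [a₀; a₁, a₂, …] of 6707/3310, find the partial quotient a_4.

Run the Euclidean algorithm, recording each quotient:
⌊6707/3310⌋ = 2, remainder 87
⌊3310/87⌋ = 38, remainder 4
⌊87/4⌋ = 21, remainder 3
⌊4/3⌋ = 1, remainder 1
⌊3/1⌋ = 3, remainder 0

3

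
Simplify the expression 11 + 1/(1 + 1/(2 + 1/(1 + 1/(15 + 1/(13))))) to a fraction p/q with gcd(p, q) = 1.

Build up convergents one term at a time:
a_0 = 11: 11/1
a_1 = 1: 12/1
a_2 = 2: 35/3
a_3 = 1: 47/4
a_4 = 15: 740/63
a_5 = 13: 9667/823

9667/823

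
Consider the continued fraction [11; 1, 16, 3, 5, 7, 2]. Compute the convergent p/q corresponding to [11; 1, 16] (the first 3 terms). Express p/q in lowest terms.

203/17

Start with 16.
1 + 1/(16/1) = 1 + 1/16 = 17/16
11 + 1/(17/16) = 11 + 16/17 = 203/17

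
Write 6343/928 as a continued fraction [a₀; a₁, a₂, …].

[6; 1, 5, 15, 3, 3]

⌊6343/928⌋ = 6, remainder 775
⌊928/775⌋ = 1, remainder 153
⌊775/153⌋ = 5, remainder 10
⌊153/10⌋ = 15, remainder 3
⌊10/3⌋ = 3, remainder 1
⌊3/1⌋ = 3, remainder 0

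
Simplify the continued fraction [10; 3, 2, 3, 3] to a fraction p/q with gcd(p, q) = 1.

Collapse the nested fraction from the inside out:
Start with 3.
3 + 1/(3/1) = 3 + 1/3 = 10/3
2 + 1/(10/3) = 2 + 3/10 = 23/10
3 + 1/(23/10) = 3 + 10/23 = 79/23
10 + 1/(79/23) = 10 + 23/79 = 813/79

813/79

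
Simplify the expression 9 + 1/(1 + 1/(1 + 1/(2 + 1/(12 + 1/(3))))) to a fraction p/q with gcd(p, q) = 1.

Starting at the tail and folding back:
Start with 3.
12 + 1/(3/1) = 12 + 1/3 = 37/3
2 + 1/(37/3) = 2 + 3/37 = 77/37
1 + 1/(77/37) = 1 + 37/77 = 114/77
1 + 1/(114/77) = 1 + 77/114 = 191/114
9 + 1/(191/114) = 9 + 114/191 = 1833/191

1833/191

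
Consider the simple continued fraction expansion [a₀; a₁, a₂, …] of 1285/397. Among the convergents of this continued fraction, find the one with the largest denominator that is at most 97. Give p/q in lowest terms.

List convergents until the denominator exceeds the bound:
a_0 = 3: 3/1  (≤ bound)
a_1 = 4: 13/4  (≤ bound)
a_2 = 4: 55/17  (≤ bound)
a_3 = 2: 123/38  (≤ bound)
a_4 = 10: 1285/397  (> 97, stop)

123/38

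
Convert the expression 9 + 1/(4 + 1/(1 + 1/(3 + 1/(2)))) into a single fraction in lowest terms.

a_0 = 9: 9/1
a_1 = 4: 37/4
a_2 = 1: 46/5
a_3 = 3: 175/19
a_4 = 2: 396/43

396/43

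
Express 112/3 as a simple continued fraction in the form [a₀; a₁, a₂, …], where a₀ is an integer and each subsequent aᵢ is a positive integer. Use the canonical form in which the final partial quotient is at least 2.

[37; 3]

⌊112/3⌋ = 37, remainder 1
⌊3/1⌋ = 3, remainder 0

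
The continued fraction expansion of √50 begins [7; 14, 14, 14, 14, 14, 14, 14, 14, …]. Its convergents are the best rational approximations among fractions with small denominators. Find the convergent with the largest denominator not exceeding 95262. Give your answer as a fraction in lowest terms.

List convergents until the denominator exceeds the bound:
a_0 = 7: 7/1  (≤ bound)
a_1 = 14: 99/14  (≤ bound)
a_2 = 14: 1393/197  (≤ bound)
a_3 = 14: 19601/2772  (≤ bound)
a_4 = 14: 275807/39005  (≤ bound)
a_5 = 14: 3880899/548842  (> 95262, stop)

275807/39005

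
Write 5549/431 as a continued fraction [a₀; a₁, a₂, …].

[12; 1, 6, 1, 53]

⌊5549/431⌋ = 12, remainder 377
⌊431/377⌋ = 1, remainder 54
⌊377/54⌋ = 6, remainder 53
⌊54/53⌋ = 1, remainder 1
⌊53/1⌋ = 53, remainder 0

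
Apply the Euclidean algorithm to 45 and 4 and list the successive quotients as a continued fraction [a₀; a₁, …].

Apply division with remainder until the remainder is 0:
⌊45/4⌋ = 11, remainder 1
⌊4/1⌋ = 4, remainder 0

[11; 4]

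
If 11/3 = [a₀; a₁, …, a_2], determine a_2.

2

⌊11/3⌋ = 3, remainder 2
⌊3/2⌋ = 1, remainder 1
⌊2/1⌋ = 2, remainder 0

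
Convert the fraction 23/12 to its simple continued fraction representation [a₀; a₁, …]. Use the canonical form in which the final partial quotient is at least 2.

[1; 1, 11]

Apply division with remainder until the remainder is 0:
23 ÷ 12 → quotient 1, remainder 11
12 ÷ 11 → quotient 1, remainder 1
11 ÷ 1 → quotient 11, remainder 0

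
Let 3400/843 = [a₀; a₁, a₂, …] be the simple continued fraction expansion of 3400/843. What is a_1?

3400 ÷ 843 → quotient 4, remainder 28
843 ÷ 28 → quotient 30, remainder 3

30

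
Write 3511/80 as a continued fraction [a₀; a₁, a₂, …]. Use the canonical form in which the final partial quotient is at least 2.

[43; 1, 7, 1, 8]

3511 ÷ 80 → quotient 43, remainder 71
80 ÷ 71 → quotient 1, remainder 9
71 ÷ 9 → quotient 7, remainder 8
9 ÷ 8 → quotient 1, remainder 1
8 ÷ 1 → quotient 8, remainder 0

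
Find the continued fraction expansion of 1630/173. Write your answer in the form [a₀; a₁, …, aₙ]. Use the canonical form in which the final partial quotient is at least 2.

1630 = 9·173 + 73, so a_0 = 9
173 = 2·73 + 27, so a_1 = 2
73 = 2·27 + 19, so a_2 = 2
27 = 1·19 + 8, so a_3 = 1
19 = 2·8 + 3, so a_4 = 2
8 = 2·3 + 2, so a_5 = 2
3 = 1·2 + 1, so a_6 = 1
2 = 2·1 + 0, so a_7 = 2

[9; 2, 2, 1, 2, 2, 1, 2]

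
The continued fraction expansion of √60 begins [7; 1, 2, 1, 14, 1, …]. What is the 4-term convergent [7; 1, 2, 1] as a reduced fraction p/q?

31/4

a_0 = 7: 7/1
a_1 = 1: 8/1
a_2 = 2: 23/3
a_3 = 1: 31/4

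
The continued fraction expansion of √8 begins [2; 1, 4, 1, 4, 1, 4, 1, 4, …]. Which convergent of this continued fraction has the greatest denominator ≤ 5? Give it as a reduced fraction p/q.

14/5

List convergents until the denominator exceeds the bound:
a_0 = 2: 2/1  (≤ bound)
a_1 = 1: 3/1  (≤ bound)
a_2 = 4: 14/5  (≤ bound)
a_3 = 1: 17/6  (> 5, stop)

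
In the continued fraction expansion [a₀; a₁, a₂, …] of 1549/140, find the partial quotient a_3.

1

1549 ÷ 140 → quotient 11, remainder 9
140 ÷ 9 → quotient 15, remainder 5
9 ÷ 5 → quotient 1, remainder 4
5 ÷ 4 → quotient 1, remainder 1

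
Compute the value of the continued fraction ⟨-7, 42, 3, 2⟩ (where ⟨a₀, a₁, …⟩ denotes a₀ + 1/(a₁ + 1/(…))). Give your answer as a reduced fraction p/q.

Work from the innermost term outward:
Start with 2.
3 + 1/(2/1) = 3 + 1/2 = 7/2
42 + 1/(7/2) = 42 + 2/7 = 296/7
-7 + 1/(296/7) = -7 + 7/296 = -2065/296

-2065/296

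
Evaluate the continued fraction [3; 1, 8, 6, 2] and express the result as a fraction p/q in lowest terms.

Work from the innermost term outward:
Start with 2.
6 + 1/(2/1) = 6 + 1/2 = 13/2
8 + 1/(13/2) = 8 + 2/13 = 106/13
1 + 1/(106/13) = 1 + 13/106 = 119/106
3 + 1/(119/106) = 3 + 106/119 = 463/119

463/119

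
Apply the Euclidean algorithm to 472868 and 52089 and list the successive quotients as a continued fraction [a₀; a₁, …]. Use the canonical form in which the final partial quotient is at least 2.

Apply division with remainder until the remainder is 0:
472868 ÷ 52089 → quotient 9, remainder 4067
52089 ÷ 4067 → quotient 12, remainder 3285
4067 ÷ 3285 → quotient 1, remainder 782
3285 ÷ 782 → quotient 4, remainder 157
782 ÷ 157 → quotient 4, remainder 154
157 ÷ 154 → quotient 1, remainder 3
154 ÷ 3 → quotient 51, remainder 1
3 ÷ 1 → quotient 3, remainder 0

[9; 12, 1, 4, 4, 1, 51, 3]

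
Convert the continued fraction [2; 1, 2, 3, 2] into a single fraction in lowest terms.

62/23

Use the convergent recurrence hₖ = aₖ·hₖ₋₁ + hₖ₋₂ (and likewise for the denominators kₖ):
a_0 = 2: 2/1
a_1 = 1: 3/1
a_2 = 2: 8/3
a_3 = 3: 27/10
a_4 = 2: 62/23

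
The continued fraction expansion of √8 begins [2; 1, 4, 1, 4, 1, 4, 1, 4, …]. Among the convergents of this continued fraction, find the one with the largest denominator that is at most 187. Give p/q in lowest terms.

List convergents until the denominator exceeds the bound:
a_0 = 2: 2/1  (≤ bound)
a_1 = 1: 3/1  (≤ bound)
a_2 = 4: 14/5  (≤ bound)
a_3 = 1: 17/6  (≤ bound)
a_4 = 4: 82/29  (≤ bound)
a_5 = 1: 99/35  (≤ bound)
a_6 = 4: 478/169  (≤ bound)
a_7 = 1: 577/204  (> 187, stop)

478/169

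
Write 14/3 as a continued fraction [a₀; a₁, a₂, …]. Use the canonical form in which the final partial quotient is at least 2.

[4; 1, 2]

Repeatedly divide and take the remainder:
⌊14/3⌋ = 4, remainder 2
⌊3/2⌋ = 1, remainder 1
⌊2/1⌋ = 2, remainder 0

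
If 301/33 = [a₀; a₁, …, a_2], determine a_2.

4

Run the Euclidean algorithm, recording each quotient:
⌊301/33⌋ = 9, remainder 4
⌊33/4⌋ = 8, remainder 1
⌊4/1⌋ = 4, remainder 0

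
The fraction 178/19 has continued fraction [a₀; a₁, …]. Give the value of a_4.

2

178 = 9·19 + 7, so a_0 = 9
19 = 2·7 + 5, so a_1 = 2
7 = 1·5 + 2, so a_2 = 1
5 = 2·2 + 1, so a_3 = 2
2 = 2·1 + 0, so a_4 = 2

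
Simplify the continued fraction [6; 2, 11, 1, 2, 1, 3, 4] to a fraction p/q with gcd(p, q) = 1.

10147/1566

a_0 = 6: 6/1
a_1 = 2: 13/2
a_2 = 11: 149/23
a_3 = 1: 162/25
a_4 = 2: 473/73
a_5 = 1: 635/98
a_6 = 3: 2378/367
a_7 = 4: 10147/1566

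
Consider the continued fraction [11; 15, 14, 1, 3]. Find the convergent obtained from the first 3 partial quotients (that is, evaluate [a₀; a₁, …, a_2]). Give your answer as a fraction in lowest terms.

Build up convergents one term at a time:
a_0 = 11: 11/1
a_1 = 15: 166/15
a_2 = 14: 2335/211

2335/211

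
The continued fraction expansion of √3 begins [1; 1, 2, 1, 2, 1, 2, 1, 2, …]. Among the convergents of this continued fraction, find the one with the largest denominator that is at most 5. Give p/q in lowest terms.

a_0 = 1: 1/1  (≤ bound)
a_1 = 1: 2/1  (≤ bound)
a_2 = 2: 5/3  (≤ bound)
a_3 = 1: 7/4  (≤ bound)
a_4 = 2: 19/11  (> 5, stop)

7/4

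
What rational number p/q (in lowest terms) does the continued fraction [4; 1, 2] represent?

Start with 2.
1 + 1/(2/1) = 1 + 1/2 = 3/2
4 + 1/(3/2) = 4 + 2/3 = 14/3

14/3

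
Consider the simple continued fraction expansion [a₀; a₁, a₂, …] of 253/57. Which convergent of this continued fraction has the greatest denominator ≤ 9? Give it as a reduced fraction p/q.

40/9

a_0 = 4: 4/1  (≤ bound)
a_1 = 2: 9/2  (≤ bound)
a_2 = 3: 31/7  (≤ bound)
a_3 = 1: 40/9  (≤ bound)
a_4 = 1: 71/16  (> 9, stop)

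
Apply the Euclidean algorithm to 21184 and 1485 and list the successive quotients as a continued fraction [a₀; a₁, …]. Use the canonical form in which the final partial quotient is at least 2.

⌊21184/1485⌋ = 14, remainder 394
⌊1485/394⌋ = 3, remainder 303
⌊394/303⌋ = 1, remainder 91
⌊303/91⌋ = 3, remainder 30
⌊91/30⌋ = 3, remainder 1
⌊30/1⌋ = 30, remainder 0

[14; 3, 1, 3, 3, 30]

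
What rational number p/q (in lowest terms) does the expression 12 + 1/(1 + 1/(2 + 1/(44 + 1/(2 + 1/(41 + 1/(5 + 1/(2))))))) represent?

a_0 = 12: 12/1
a_1 = 1: 13/1
a_2 = 2: 38/3
a_3 = 44: 1685/133
a_4 = 2: 3408/269
a_5 = 41: 141413/11162
a_6 = 5: 710473/56079
a_7 = 2: 1562359/123320

1562359/123320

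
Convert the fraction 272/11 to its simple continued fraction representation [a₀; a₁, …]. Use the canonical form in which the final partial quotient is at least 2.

[24; 1, 2, 1, 2]

272 = 24·11 + 8, so a_0 = 24
11 = 1·8 + 3, so a_1 = 1
8 = 2·3 + 2, so a_2 = 2
3 = 1·2 + 1, so a_3 = 1
2 = 2·1 + 0, so a_4 = 2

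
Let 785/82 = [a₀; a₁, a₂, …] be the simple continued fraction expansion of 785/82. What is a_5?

785 = 9·82 + 47, so a_0 = 9
82 = 1·47 + 35, so a_1 = 1
47 = 1·35 + 12, so a_2 = 1
35 = 2·12 + 11, so a_3 = 2
12 = 1·11 + 1, so a_4 = 1
11 = 11·1 + 0, so a_5 = 11

11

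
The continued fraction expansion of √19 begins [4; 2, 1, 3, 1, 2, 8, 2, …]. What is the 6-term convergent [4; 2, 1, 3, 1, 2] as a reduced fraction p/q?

170/39

Collapse the nested fraction from the inside out:
Start with 2.
1 + 1/(2/1) = 1 + 1/2 = 3/2
3 + 1/(3/2) = 3 + 2/3 = 11/3
1 + 1/(11/3) = 1 + 3/11 = 14/11
2 + 1/(14/11) = 2 + 11/14 = 39/14
4 + 1/(39/14) = 4 + 14/39 = 170/39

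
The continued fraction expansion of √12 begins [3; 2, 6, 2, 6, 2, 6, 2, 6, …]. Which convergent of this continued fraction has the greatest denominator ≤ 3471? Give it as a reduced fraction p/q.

8733/2521

a_0 = 3: 3/1  (≤ bound)
a_1 = 2: 7/2  (≤ bound)
a_2 = 6: 45/13  (≤ bound)
a_3 = 2: 97/28  (≤ bound)
a_4 = 6: 627/181  (≤ bound)
a_5 = 2: 1351/390  (≤ bound)
a_6 = 6: 8733/2521  (≤ bound)
a_7 = 2: 18817/5432  (> 3471, stop)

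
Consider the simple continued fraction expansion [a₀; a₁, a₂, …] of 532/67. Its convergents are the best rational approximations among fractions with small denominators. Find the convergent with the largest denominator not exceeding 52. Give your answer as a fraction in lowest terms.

List convergents until the denominator exceeds the bound:
a_0 = 7: 7/1  (≤ bound)
a_1 = 1: 8/1  (≤ bound)
a_2 = 15: 127/16  (≤ bound)
a_3 = 1: 135/17  (≤ bound)
a_4 = 3: 532/67  (> 52, stop)

135/17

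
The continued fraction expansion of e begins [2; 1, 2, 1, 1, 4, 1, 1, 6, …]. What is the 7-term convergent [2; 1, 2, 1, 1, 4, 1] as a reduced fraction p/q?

106/39

Start with 1.
4 + 1/(1/1) = 4 + 1/1 = 5/1
1 + 1/(5/1) = 1 + 1/5 = 6/5
1 + 1/(6/5) = 1 + 5/6 = 11/6
2 + 1/(11/6) = 2 + 6/11 = 28/11
1 + 1/(28/11) = 1 + 11/28 = 39/28
2 + 1/(39/28) = 2 + 28/39 = 106/39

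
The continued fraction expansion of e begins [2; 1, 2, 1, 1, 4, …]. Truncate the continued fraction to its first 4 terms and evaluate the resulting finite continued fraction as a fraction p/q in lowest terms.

11/4

a_0 = 2: 2/1
a_1 = 1: 3/1
a_2 = 2: 8/3
a_3 = 1: 11/4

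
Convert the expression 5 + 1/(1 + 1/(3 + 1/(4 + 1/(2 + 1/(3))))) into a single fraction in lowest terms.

755/131

Start with 3.
2 + 1/(3/1) = 2 + 1/3 = 7/3
4 + 1/(7/3) = 4 + 3/7 = 31/7
3 + 1/(31/7) = 3 + 7/31 = 100/31
1 + 1/(100/31) = 1 + 31/100 = 131/100
5 + 1/(131/100) = 5 + 100/131 = 755/131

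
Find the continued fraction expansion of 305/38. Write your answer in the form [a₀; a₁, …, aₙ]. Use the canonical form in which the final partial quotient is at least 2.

305 ÷ 38 → quotient 8, remainder 1
38 ÷ 1 → quotient 38, remainder 0

[8; 38]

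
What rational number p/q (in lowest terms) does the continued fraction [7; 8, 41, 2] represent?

4745/666

Work from the innermost term outward:
Start with 2.
41 + 1/(2/1) = 41 + 1/2 = 83/2
8 + 1/(83/2) = 8 + 2/83 = 666/83
7 + 1/(666/83) = 7 + 83/666 = 4745/666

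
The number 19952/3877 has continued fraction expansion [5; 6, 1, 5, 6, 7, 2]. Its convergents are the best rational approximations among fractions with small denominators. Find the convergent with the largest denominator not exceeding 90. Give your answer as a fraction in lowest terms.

211/41

a_0 = 5: 5/1  (≤ bound)
a_1 = 6: 31/6  (≤ bound)
a_2 = 1: 36/7  (≤ bound)
a_3 = 5: 211/41  (≤ bound)
a_4 = 6: 1302/253  (> 90, stop)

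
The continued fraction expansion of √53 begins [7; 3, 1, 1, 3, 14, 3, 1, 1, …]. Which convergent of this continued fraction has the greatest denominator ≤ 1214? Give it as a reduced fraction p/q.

7979/1096

List convergents until the denominator exceeds the bound:
a_0 = 7: 7/1  (≤ bound)
a_1 = 3: 22/3  (≤ bound)
a_2 = 1: 29/4  (≤ bound)
a_3 = 1: 51/7  (≤ bound)
a_4 = 3: 182/25  (≤ bound)
a_5 = 14: 2599/357  (≤ bound)
a_6 = 3: 7979/1096  (≤ bound)
a_7 = 1: 10578/1453  (> 1214, stop)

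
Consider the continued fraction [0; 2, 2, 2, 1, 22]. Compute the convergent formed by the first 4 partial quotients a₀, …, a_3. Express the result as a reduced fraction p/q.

5/12

Start with 2.
2 + 1/(2/1) = 2 + 1/2 = 5/2
2 + 1/(5/2) = 2 + 2/5 = 12/5
0 + 1/(12/5) = 0 + 5/12 = 5/12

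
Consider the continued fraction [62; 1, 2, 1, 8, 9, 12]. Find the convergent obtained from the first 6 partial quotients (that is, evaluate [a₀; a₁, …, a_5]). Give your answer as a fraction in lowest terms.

20015/319

a_0 = 62: 62/1
a_1 = 1: 63/1
a_2 = 2: 188/3
a_3 = 1: 251/4
a_4 = 8: 2196/35
a_5 = 9: 20015/319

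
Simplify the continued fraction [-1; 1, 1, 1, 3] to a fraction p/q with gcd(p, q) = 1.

-4/11

Compute successive convergents:
a_0 = -1: -1/1
a_1 = 1: 0/1
a_2 = 1: -1/2
a_3 = 1: -1/3
a_4 = 3: -4/11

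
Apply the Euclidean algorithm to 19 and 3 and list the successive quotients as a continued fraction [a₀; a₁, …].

[6; 3]

Apply division with remainder until the remainder is 0:
⌊19/3⌋ = 6, remainder 1
⌊3/1⌋ = 3, remainder 0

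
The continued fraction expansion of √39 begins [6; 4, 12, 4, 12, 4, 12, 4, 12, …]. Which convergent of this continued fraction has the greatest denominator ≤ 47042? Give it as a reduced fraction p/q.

62425/9996

List convergents until the denominator exceeds the bound:
a_0 = 6: 6/1  (≤ bound)
a_1 = 4: 25/4  (≤ bound)
a_2 = 12: 306/49  (≤ bound)
a_3 = 4: 1249/200  (≤ bound)
a_4 = 12: 15294/2449  (≤ bound)
a_5 = 4: 62425/9996  (≤ bound)
a_6 = 12: 764394/122401  (> 47042, stop)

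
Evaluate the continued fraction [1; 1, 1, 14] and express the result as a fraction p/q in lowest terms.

44/29

Start with 14.
1 + 1/(14/1) = 1 + 1/14 = 15/14
1 + 1/(15/14) = 1 + 14/15 = 29/15
1 + 1/(29/15) = 1 + 15/29 = 44/29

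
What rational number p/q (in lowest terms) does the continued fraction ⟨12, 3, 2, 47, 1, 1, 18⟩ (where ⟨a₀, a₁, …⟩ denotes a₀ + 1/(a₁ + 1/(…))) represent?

152557/12417

Starting at the tail and folding back:
Start with 18.
1 + 1/(18/1) = 1 + 1/18 = 19/18
1 + 1/(19/18) = 1 + 18/19 = 37/19
47 + 1/(37/19) = 47 + 19/37 = 1758/37
2 + 1/(1758/37) = 2 + 37/1758 = 3553/1758
3 + 1/(3553/1758) = 3 + 1758/3553 = 12417/3553
12 + 1/(12417/3553) = 12 + 3553/12417 = 152557/12417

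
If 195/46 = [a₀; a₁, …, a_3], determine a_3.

2

195 = 4·46 + 11, so a_0 = 4
46 = 4·11 + 2, so a_1 = 4
11 = 5·2 + 1, so a_2 = 5
2 = 2·1 + 0, so a_3 = 2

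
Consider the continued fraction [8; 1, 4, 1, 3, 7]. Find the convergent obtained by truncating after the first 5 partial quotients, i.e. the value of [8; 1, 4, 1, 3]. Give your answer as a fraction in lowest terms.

Collapse the nested fraction from the inside out:
Start with 3.
1 + 1/(3/1) = 1 + 1/3 = 4/3
4 + 1/(4/3) = 4 + 3/4 = 19/4
1 + 1/(19/4) = 1 + 4/19 = 23/19
8 + 1/(23/19) = 8 + 19/23 = 203/23

203/23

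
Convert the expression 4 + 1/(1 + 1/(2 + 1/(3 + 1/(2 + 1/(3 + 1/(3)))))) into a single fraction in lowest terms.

1221/260

Start with 3.
3 + 1/(3/1) = 3 + 1/3 = 10/3
2 + 1/(10/3) = 2 + 3/10 = 23/10
3 + 1/(23/10) = 3 + 10/23 = 79/23
2 + 1/(79/23) = 2 + 23/79 = 181/79
1 + 1/(181/79) = 1 + 79/181 = 260/181
4 + 1/(260/181) = 4 + 181/260 = 1221/260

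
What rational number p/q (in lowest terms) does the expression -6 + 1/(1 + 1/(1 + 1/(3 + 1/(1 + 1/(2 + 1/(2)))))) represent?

-321/59

Work from the innermost term outward:
Start with 2.
2 + 1/(2/1) = 2 + 1/2 = 5/2
1 + 1/(5/2) = 1 + 2/5 = 7/5
3 + 1/(7/5) = 3 + 5/7 = 26/7
1 + 1/(26/7) = 1 + 7/26 = 33/26
1 + 1/(33/26) = 1 + 26/33 = 59/33
-6 + 1/(59/33) = -6 + 33/59 = -321/59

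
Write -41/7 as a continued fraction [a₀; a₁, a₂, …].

Run the Euclidean algorithm, recording each quotient:
-41 = -6·7 + 1, so a_0 = -6
7 = 7·1 + 0, so a_1 = 7

[-6; 7]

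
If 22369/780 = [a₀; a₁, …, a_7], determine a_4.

22369 ÷ 780 → quotient 28, remainder 529
780 ÷ 529 → quotient 1, remainder 251
529 ÷ 251 → quotient 2, remainder 27
251 ÷ 27 → quotient 9, remainder 8
27 ÷ 8 → quotient 3, remainder 3

3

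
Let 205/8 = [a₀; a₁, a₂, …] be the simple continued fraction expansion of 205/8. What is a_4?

205 ÷ 8 → quotient 25, remainder 5
8 ÷ 5 → quotient 1, remainder 3
5 ÷ 3 → quotient 1, remainder 2
3 ÷ 2 → quotient 1, remainder 1
2 ÷ 1 → quotient 2, remainder 0

2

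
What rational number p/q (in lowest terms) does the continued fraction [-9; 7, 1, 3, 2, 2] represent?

Start with 2.
2 + 1/(2/1) = 2 + 1/2 = 5/2
3 + 1/(5/2) = 3 + 2/5 = 17/5
1 + 1/(17/5) = 1 + 5/17 = 22/17
7 + 1/(22/17) = 7 + 17/22 = 171/22
-9 + 1/(171/22) = -9 + 22/171 = -1517/171

-1517/171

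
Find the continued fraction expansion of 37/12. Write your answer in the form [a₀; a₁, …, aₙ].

[3; 12]

37 ÷ 12 → quotient 3, remainder 1
12 ÷ 1 → quotient 12, remainder 0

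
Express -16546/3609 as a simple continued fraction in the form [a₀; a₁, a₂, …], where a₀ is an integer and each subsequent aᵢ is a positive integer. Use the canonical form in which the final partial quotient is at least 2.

[-5; 2, 2, 2, 4, 1, 6, 8]

-16546 ÷ 3609 → quotient -5, remainder 1499
3609 ÷ 1499 → quotient 2, remainder 611
1499 ÷ 611 → quotient 2, remainder 277
611 ÷ 277 → quotient 2, remainder 57
277 ÷ 57 → quotient 4, remainder 49
57 ÷ 49 → quotient 1, remainder 8
49 ÷ 8 → quotient 6, remainder 1
8 ÷ 1 → quotient 8, remainder 0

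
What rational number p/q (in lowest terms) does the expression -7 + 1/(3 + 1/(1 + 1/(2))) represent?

Start with 2.
1 + 1/(2/1) = 1 + 1/2 = 3/2
3 + 1/(3/2) = 3 + 2/3 = 11/3
-7 + 1/(11/3) = -7 + 3/11 = -74/11

-74/11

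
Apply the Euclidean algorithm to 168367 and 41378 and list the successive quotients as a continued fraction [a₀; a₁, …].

⌊168367/41378⌋ = 4, remainder 2855
⌊41378/2855⌋ = 14, remainder 1408
⌊2855/1408⌋ = 2, remainder 39
⌊1408/39⌋ = 36, remainder 4
⌊39/4⌋ = 9, remainder 3
⌊4/3⌋ = 1, remainder 1
⌊3/1⌋ = 3, remainder 0

[4; 14, 2, 36, 9, 1, 3]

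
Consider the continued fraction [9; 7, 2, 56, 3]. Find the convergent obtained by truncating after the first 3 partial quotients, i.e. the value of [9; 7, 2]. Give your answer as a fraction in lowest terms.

Start with 2.
7 + 1/(2/1) = 7 + 1/2 = 15/2
9 + 1/(15/2) = 9 + 2/15 = 137/15

137/15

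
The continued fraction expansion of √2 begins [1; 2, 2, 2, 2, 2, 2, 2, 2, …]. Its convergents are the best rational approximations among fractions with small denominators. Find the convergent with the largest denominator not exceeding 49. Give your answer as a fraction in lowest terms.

41/29

a_0 = 1: 1/1  (≤ bound)
a_1 = 2: 3/2  (≤ bound)
a_2 = 2: 7/5  (≤ bound)
a_3 = 2: 17/12  (≤ bound)
a_4 = 2: 41/29  (≤ bound)
a_5 = 2: 99/70  (> 49, stop)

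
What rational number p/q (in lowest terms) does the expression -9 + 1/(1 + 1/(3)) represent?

Work from the innermost term outward:
Start with 3.
1 + 1/(3/1) = 1 + 1/3 = 4/3
-9 + 1/(4/3) = -9 + 3/4 = -33/4

-33/4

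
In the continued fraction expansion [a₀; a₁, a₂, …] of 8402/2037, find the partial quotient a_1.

8

8402 ÷ 2037 → quotient 4, remainder 254
2037 ÷ 254 → quotient 8, remainder 5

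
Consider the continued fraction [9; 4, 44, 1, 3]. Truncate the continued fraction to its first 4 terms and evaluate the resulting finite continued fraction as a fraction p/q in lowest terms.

1674/181

Start with 1.
44 + 1/(1/1) = 44 + 1/1 = 45/1
4 + 1/(45/1) = 4 + 1/45 = 181/45
9 + 1/(181/45) = 9 + 45/181 = 1674/181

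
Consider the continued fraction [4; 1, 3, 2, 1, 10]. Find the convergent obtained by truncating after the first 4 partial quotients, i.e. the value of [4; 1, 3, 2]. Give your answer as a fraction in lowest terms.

Start with 2.
3 + 1/(2/1) = 3 + 1/2 = 7/2
1 + 1/(7/2) = 1 + 2/7 = 9/7
4 + 1/(9/7) = 4 + 7/9 = 43/9

43/9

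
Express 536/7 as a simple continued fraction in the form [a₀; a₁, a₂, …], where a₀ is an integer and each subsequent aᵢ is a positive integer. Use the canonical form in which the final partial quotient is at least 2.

[76; 1, 1, 3]

536 ÷ 7 → quotient 76, remainder 4
7 ÷ 4 → quotient 1, remainder 3
4 ÷ 3 → quotient 1, remainder 1
3 ÷ 1 → quotient 3, remainder 0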